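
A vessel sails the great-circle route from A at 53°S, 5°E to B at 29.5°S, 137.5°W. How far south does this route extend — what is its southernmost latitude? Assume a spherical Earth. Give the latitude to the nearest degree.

≈ 71°S

The great circle lies in the plane with unit normal n̂ = (p₁ × p₂)/|p₁ × p₂|.
Here n̂_z ≈ -0.319; the vertex latitude is φ_max = arccos|n̂_z| ≈ 71.4°.
Check via Clairaut: cos φ_max = |cos φ₁| · sin C = cos(53.0°)·sin(148.0°) ≈ 0.319, again giving ≈ 71.4°.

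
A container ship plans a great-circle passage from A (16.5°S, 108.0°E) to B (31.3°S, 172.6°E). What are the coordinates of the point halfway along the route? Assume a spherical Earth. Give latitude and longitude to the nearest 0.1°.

≈ (27.7°S, 138.2°E)

Convert each endpoint to a unit vector on the sphere (x = cos φ cos λ, y = cos φ sin λ, z = sin φ).
The central angle between the endpoints is δ = arccos(p₁·p₂) ≈ 1.048 rad (60.1°).
Interpolate at f = 1/2 with slerp weights a = sin((1−f)δ)/sin δ ≈ 0.578, b = sin(fδ)/sin δ ≈ 0.578.
p = a·p₁ + b·p₂ ≈ (-0.661, 0.590, -0.464); φ = arcsin(p_z) ≈ -27.65°, λ = atan2(p_y, p_x) ≈ 138.22°.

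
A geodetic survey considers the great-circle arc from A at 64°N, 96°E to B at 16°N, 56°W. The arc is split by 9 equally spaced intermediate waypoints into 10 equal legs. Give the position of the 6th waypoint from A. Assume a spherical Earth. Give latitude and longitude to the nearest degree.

From cos δ = sin φ₁ sin φ₂ + cos φ₁ cos φ₂ cos Δλ, the central angle is δ ≈ 1.695 rad (97.1°).
Interpolate at f = 6/10 with slerp weights a = sin((1−f)δ)/sin δ ≈ 0.632, b = sin(fδ)/sin δ ≈ 0.857.
p = a·p₁ + b·p₂ ≈ (0.432, -0.408, 0.805); φ = arcsin(p_z) ≈ 53.57°, λ = atan2(p_y, p_x) ≈ -43.34°.

≈ 54°N, 43°W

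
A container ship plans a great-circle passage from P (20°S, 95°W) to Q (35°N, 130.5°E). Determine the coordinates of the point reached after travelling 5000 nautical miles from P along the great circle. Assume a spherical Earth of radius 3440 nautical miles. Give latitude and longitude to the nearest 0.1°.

Convert each endpoint to a unit vector on the sphere (x = cos φ cos λ, y = cos φ sin λ, z = sin φ).
The central angle between the endpoints is δ = arccos(p₁·p₂) ≈ 2.397 rad (137.4°). The total great-circle distance is δ·R ≈ 2.397 × 3440 ≈ 8247 nmi, so the target fraction is f = 5000/8247 ≈ 0.606.
Interpolate at f ≈ 0.606 with slerp weights a = sin((1−f)δ)/sin δ ≈ 1.196, b = sin(fδ)/sin δ ≈ 1.466.
p = a·p₁ + b·p₂ ≈ (-0.878, -0.206, 0.432); φ = arcsin(p_z) ≈ 25.60°, λ = atan2(p_y, p_x) ≈ -166.79°.

≈ (25.6°N, 166.8°W)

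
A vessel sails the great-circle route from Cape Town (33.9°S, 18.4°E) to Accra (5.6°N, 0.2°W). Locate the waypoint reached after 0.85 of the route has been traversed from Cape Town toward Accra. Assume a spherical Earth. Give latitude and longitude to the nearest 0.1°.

Convert each endpoint to a unit vector on the sphere (x = cos φ cos λ, y = cos φ sin λ, z = sin φ).
The central angle between the endpoints is δ = arccos(p₁·p₂) ≈ 0.755 rad (43.2°).
Interpolate at f = 0.85 with slerp weights a = sin((1−f)δ)/sin δ ≈ 0.165, b = sin(fδ)/sin δ ≈ 0.873.
p = a·p₁ + b·p₂ ≈ (0.999, 0.040, -0.007); φ = arcsin(p_z) ≈ -0.39°, λ = atan2(p_y, p_x) ≈ 2.30°.

≈ 0.4°S, 2.3°E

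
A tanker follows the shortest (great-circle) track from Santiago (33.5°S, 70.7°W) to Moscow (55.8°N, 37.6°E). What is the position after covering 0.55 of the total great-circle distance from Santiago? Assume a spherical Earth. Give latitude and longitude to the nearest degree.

≈ 23°N, 28°W

The haversine formula gives a central angle δ ≈ 2.219 rad (127.1°) between the endpoints.
Interpolate at f = 0.55 with slerp weights a = sin((1−f)δ)/sin δ ≈ 1.054, b = sin(fδ)/sin δ ≈ 1.178.
p = a·p₁ + b·p₂ ≈ (0.815, -0.426, 0.392); φ = arcsin(p_z) ≈ 23.10°, λ = atan2(p_y, p_x) ≈ -27.58°.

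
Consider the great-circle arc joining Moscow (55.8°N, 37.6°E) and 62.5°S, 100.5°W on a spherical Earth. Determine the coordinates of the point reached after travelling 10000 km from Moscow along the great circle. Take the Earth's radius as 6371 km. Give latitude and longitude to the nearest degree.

≈ 19°S, 22°W

From cos δ = sin φ₁ sin φ₂ + cos φ₁ cos φ₂ cos Δλ, the central angle is δ ≈ 2.757 rad (157.9°). The total great-circle distance is δ·R ≈ 2.757 × 6371 ≈ 17562 km, so the target fraction is f = 10000/17562 ≈ 0.569.
Interpolate at f ≈ 0.569 with slerp weights a = sin((1−f)δ)/sin δ ≈ 2.469, b = sin(fδ)/sin δ ≈ 2.663.
p = a·p₁ + b·p₂ ≈ (0.876, -0.362, -0.320); φ = arcsin(p_z) ≈ -18.65°, λ = atan2(p_y, p_x) ≈ -22.47°.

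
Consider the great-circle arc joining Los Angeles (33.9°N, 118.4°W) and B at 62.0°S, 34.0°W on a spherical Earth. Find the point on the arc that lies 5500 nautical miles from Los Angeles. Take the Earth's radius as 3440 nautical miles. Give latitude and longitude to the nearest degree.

≈ 46°S, 69°W

Convert each endpoint to a unit vector on the sphere (x = cos φ cos λ, y = cos φ sin λ, z = sin φ).
The central angle between the endpoints is δ = arccos(p₁·p₂) ≈ 2.043 rad (117.0°). The total great-circle distance is δ·R ≈ 2.043 × 3440 ≈ 7026 nmi, so the target fraction is f = 5500/7026 ≈ 0.783.
Interpolate at f ≈ 0.783 with slerp weights a = sin((1−f)δ)/sin δ ≈ 0.482, b = sin(fδ)/sin δ ≈ 1.122.
p = a·p₁ + b·p₂ ≈ (0.247, -0.646, -0.722); φ = arcsin(p_z) ≈ -46.22°, λ = atan2(p_y, p_x) ≈ -69.13°.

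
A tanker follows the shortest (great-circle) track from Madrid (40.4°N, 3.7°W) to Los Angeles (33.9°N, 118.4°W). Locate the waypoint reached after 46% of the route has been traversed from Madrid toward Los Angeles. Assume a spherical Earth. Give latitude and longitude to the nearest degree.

Convert each endpoint to a unit vector on the sphere (x = cos φ cos λ, y = cos φ sin λ, z = sin φ).
The central angle between the endpoints is δ = arccos(p₁·p₂) ≈ 1.473 rad (84.4°).
Interpolate at f = 0.46 with slerp weights a = sin((1−f)δ)/sin δ ≈ 0.718, b = sin(fδ)/sin δ ≈ 0.630.
p = a·p₁ + b·p₂ ≈ (0.297, -0.495, 0.817); φ = arcsin(p_z) ≈ 54.74°, λ = atan2(p_y, p_x) ≈ -59.08°.

≈ 55°N, 59°W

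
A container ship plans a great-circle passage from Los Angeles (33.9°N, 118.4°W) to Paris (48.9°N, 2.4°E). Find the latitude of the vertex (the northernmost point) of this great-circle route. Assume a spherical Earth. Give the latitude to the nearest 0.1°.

≈ 61.7°N

The great circle lies in the plane with unit normal n̂ = (p₁ × p₂)/|p₁ × p₂|.
Here n̂_z ≈ +0.473; the vertex latitude is φ_max = arccos|n̂_z| ≈ 61.7°.
Check via Clairaut: cos φ_max = |cos φ₁| · sin C = cos(33.9°)·sin(34.8°) ≈ 0.473, again giving ≈ 61.7°.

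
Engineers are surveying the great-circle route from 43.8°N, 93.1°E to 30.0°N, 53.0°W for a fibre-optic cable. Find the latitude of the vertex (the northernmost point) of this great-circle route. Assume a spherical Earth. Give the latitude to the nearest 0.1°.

≈ 69.3°N

The great circle lies in the plane with unit normal n̂ = (p₁ × p₂)/|p₁ × p₂|.
Here n̂_z ≈ -0.354; the vertex latitude is φ_max = arccos|n̂_z| ≈ 69.3°.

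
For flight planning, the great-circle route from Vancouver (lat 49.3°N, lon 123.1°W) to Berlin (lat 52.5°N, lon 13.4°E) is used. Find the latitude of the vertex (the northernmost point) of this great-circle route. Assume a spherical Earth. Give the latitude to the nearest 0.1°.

The great circle lies in the plane with unit normal n̂ = (p₁ × p₂)/|p₁ × p₂|.
Here n̂_z ≈ +0.288; the vertex latitude is φ_max = arccos|n̂_z| ≈ 73.3°.
Check via Clairaut: cos φ_max = |cos φ₁| · sin C = cos(49.3°)·sin(26.2°) ≈ 0.288, again giving ≈ 73.3°.

≈ 73.3°N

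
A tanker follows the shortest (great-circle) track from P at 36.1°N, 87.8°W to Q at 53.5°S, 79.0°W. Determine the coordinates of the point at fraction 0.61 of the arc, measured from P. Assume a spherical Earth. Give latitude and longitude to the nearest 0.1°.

≈ 18.6°S, 83.3°W

The haversine formula gives a central angle δ ≈ 1.569 rad (89.9°) between the endpoints.
Interpolate at f = 0.61 with slerp weights a = sin((1−f)δ)/sin δ ≈ 0.575, b = sin(fδ)/sin δ ≈ 0.818.
p = a·p₁ + b·p₂ ≈ (0.111, -0.941, -0.319); φ = arcsin(p_z) ≈ -18.59°, λ = atan2(p_y, p_x) ≈ -83.30°.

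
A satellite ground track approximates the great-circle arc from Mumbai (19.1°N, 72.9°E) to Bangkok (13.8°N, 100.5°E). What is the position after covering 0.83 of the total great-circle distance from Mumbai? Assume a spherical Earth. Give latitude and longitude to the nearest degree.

≈ 15°N, 96°E

The haversine formula gives a central angle δ ≈ 0.471 rad (27.0°) between the endpoints.
Interpolate at f = 0.83 with slerp weights a = sin((1−f)δ)/sin δ ≈ 0.176, b = sin(fδ)/sin δ ≈ 0.840.
p = a·p₁ + b·p₂ ≈ (-0.100, 0.961, 0.258); φ = arcsin(p_z) ≈ 14.95°, λ = atan2(p_y, p_x) ≈ 95.92°.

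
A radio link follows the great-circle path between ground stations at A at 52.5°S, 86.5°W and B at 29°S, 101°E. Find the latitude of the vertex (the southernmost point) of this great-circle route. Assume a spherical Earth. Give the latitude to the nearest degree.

The great circle lies in the plane with unit normal n̂ = (p₁ × p₂)/|p₁ × p₂|.
Here n̂_z ≈ -0.070; the vertex latitude is φ_max = arccos|n̂_z| ≈ 86.0°.
Check via Clairaut: cos φ_max = |cos φ₁| · sin C = cos(52.5°)·sin(173.4°) ≈ 0.070, again giving ≈ 86.0°.

≈ 86°S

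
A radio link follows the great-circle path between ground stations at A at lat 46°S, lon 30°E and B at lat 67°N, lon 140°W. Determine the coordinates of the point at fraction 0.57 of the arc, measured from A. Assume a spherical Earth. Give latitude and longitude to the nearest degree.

Convert each endpoint to a unit vector on the sphere (x = cos φ cos λ, y = cos φ sin λ, z = sin φ).
The central angle between the endpoints is δ = arccos(p₁·p₂) ≈ 2.764 rad (158.4°).
Interpolate at f = 0.57 with slerp weights a = sin((1−f)δ)/sin δ ≈ 2.515, b = sin(fδ)/sin δ ≈ 2.711.
p = a·p₁ + b·p₂ ≈ (0.702, 0.193, 0.686); φ = arcsin(p_z) ≈ 43.32°, λ = atan2(p_y, p_x) ≈ 15.36°.

≈ lat 43°N, lon 15°E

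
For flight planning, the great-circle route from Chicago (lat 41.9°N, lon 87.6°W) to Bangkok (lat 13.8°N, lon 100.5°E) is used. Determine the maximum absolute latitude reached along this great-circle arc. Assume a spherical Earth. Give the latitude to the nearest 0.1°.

≈ 83.0°N

The great circle lies in the plane with unit normal n̂ = (p₁ × p₂)/|p₁ × p₂|.
Here n̂_z ≈ -0.123; the vertex latitude is φ_max = arccos|n̂_z| ≈ 83.0°.
Check via Clairaut: cos φ_max = |cos φ₁| · sin C = cos(41.9°)·sin(9.5°) ≈ 0.123, again giving ≈ 83.0°.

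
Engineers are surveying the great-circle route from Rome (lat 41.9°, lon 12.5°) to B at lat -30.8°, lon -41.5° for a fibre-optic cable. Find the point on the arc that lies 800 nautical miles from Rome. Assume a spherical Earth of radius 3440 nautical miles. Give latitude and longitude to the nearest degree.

≈ lat 32°, lon 2°

Convert each endpoint to a unit vector on the sphere (x = cos φ cos λ, y = cos φ sin λ, z = sin φ).
The central angle between the endpoints is δ = arccos(p₁·p₂) ≈ 1.537 rad (88.1°). The total great-circle distance is δ·R ≈ 1.537 × 3440 ≈ 5287 nmi, so the target fraction is f = 800/5287 ≈ 0.151.
Interpolate at f ≈ 0.151 with slerp weights a = sin((1−f)δ)/sin δ ≈ 0.965, b = sin(fδ)/sin δ ≈ 0.231.
p = a·p₁ + b·p₂ ≈ (0.850, 0.024, 0.527); φ = arcsin(p_z) ≈ 31.77°, λ = atan2(p_y, p_x) ≈ 1.63°.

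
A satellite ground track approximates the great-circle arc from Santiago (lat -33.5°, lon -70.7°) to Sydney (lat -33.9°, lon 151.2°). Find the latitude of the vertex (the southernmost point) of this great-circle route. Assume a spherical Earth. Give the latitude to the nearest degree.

≈ -62°

The great circle lies in the plane with unit normal n̂ = (p₁ × p₂)/|p₁ × p₂|.
Here n̂_z ≈ -0.472; the vertex latitude is φ_max = arccos|n̂_z| ≈ 61.8°.
Check via Clairaut: cos φ_max = |cos φ₁| · sin C = cos(33.5°)·sin(145.5°) ≈ 0.472, again giving ≈ 61.8°.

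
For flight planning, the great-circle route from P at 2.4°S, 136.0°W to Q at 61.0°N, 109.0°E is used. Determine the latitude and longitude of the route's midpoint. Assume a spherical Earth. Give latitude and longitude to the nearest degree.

≈ 43°N, 165°W

Write both endpoints as unit vectors p₁, p₂ with components (cos φ cos λ, cos φ sin λ, sin φ).
The central angle between the endpoints is δ = arccos(p₁·p₂) ≈ 1.815 rad (104.0°).
Interpolate at f = 1/2 with slerp weights a = sin((1−f)δ)/sin δ ≈ 0.812, b = sin(fδ)/sin δ ≈ 0.812.
p = a·p₁ + b·p₂ ≈ (-0.712, -0.191, 0.676); φ = arcsin(p_z) ≈ 42.53°, λ = atan2(p_y, p_x) ≈ -164.95°.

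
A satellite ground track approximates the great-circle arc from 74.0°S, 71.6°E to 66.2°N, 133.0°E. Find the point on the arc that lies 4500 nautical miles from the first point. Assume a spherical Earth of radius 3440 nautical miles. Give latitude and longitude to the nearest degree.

≈ 2°S, 109°E

Write both endpoints as unit vectors p₁, p₂ with components (cos φ cos λ, cos φ sin λ, sin φ).
The central angle between the endpoints is δ = arccos(p₁·p₂) ≈ 2.543 rad (145.7°). The total great-circle distance is δ·R ≈ 2.543 × 3440 ≈ 8749 nmi, so the target fraction is f = 4500/8749 ≈ 0.514.
Interpolate at f ≈ 0.514 with slerp weights a = sin((1−f)δ)/sin δ ≈ 1.676, b = sin(fδ)/sin δ ≈ 1.714.
p = a·p₁ + b·p₂ ≈ (-0.326, 0.944, -0.043); φ = arcsin(p_z) ≈ -2.44°, λ = atan2(p_y, p_x) ≈ 109.04°.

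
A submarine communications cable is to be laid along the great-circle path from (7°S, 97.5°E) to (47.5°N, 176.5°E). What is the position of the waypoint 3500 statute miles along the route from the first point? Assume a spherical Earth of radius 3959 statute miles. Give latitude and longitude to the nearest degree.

Write both endpoints as unit vectors p₁, p₂ with components (cos φ cos λ, cos φ sin λ, sin φ).
The central angle between the endpoints is δ = arccos(p₁·p₂) ≈ 1.533 rad (87.8°). The total great-circle distance is δ·R ≈ 1.533 × 3959 ≈ 6068 mi, so the target fraction is f = 3500/6068 ≈ 0.577.
Interpolate at f ≈ 0.577 with slerp weights a = sin((1−f)δ)/sin δ ≈ 0.605, b = sin(fδ)/sin δ ≈ 0.774.
p = a·p₁ + b·p₂ ≈ (-0.600, 0.627, 0.497); φ = arcsin(p_z) ≈ 29.79°, λ = atan2(p_y, p_x) ≈ 133.76°.

≈ (30°N, 134°E)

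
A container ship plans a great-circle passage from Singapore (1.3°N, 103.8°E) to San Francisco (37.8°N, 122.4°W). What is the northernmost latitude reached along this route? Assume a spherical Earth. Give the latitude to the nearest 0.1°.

The great circle lies in the plane with unit normal n̂ = (p₁ × p₂)/|p₁ × p₂|.
Here n̂_z ≈ +0.674; the vertex latitude is φ_max = arccos|n̂_z| ≈ 47.6°.

≈ 47.6°N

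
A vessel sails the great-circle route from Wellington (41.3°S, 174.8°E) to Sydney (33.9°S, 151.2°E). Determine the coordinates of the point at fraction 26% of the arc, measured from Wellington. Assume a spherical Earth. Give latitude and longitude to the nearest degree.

≈ (40°S, 168°E)

Convert each endpoint to a unit vector on the sphere (x = cos φ cos λ, y = cos φ sin λ, z = sin φ).
The central angle between the endpoints is δ = arccos(p₁·p₂) ≈ 0.350 rad (20.0°).
Interpolate at f = 0.26 with slerp weights a = sin((1−f)δ)/sin δ ≈ 0.747, b = sin(fδ)/sin δ ≈ 0.265.
p = a·p₁ + b·p₂ ≈ (-0.752, 0.157, -0.641); φ = arcsin(p_z) ≈ -39.85°, λ = atan2(p_y, p_x) ≈ 168.21°.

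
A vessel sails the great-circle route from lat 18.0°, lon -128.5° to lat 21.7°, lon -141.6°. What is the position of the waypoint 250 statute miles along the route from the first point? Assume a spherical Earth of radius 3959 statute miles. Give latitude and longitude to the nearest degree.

Write both endpoints as unit vectors p₁, p₂ with components (cos φ cos λ, cos φ sin λ, sin φ).
The central angle between the endpoints is δ = arccos(p₁·p₂) ≈ 0.224 rad (12.9°). The total great-circle distance is δ·R ≈ 0.224 × 3959 ≈ 889 mi, so the target fraction is f = 250/889 ≈ 0.281.
Interpolate at f ≈ 0.281 with slerp weights a = sin((1−f)δ)/sin δ ≈ 0.722, b = sin(fδ)/sin δ ≈ 0.284.
p = a·p₁ + b·p₂ ≈ (-0.634, -0.701, 0.328); φ = arcsin(p_z) ≈ 19.14°, λ = atan2(p_y, p_x) ≈ -132.12°.

≈ lat 19°, lon -132°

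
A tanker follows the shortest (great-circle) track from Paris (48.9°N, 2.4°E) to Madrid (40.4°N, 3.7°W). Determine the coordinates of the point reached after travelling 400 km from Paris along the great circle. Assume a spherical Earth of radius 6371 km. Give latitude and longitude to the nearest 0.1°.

Write both endpoints as unit vectors p₁, p₂ with components (cos φ cos λ, cos φ sin λ, sin φ).
The central angle between the endpoints is δ = arccos(p₁·p₂) ≈ 0.166 rad (9.5°). The total great-circle distance is δ·R ≈ 0.166 × 6371 ≈ 1060 km, so the target fraction is f = 400/1060 ≈ 0.377.
Interpolate at f ≈ 0.377 with slerp weights a = sin((1−f)δ)/sin δ ≈ 0.625, b = sin(fδ)/sin δ ≈ 0.379.
p = a·p₁ + b·p₂ ≈ (0.698, -0.001, 0.716); φ = arcsin(p_z) ≈ 45.73°, λ = atan2(p_y, p_x) ≈ -0.12°.

≈ 45.7°N, 0.1°W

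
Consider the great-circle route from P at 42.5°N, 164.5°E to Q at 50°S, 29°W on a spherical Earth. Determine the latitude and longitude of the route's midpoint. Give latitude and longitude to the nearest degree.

≈ 26°S, 142°W

Convert each endpoint to a unit vector on the sphere (x = cos φ cos λ, y = cos φ sin λ, z = sin φ).
The central angle between the endpoints is δ = arccos(p₁·p₂) ≈ 2.933 rad (168.1°).
Interpolate at f = 1/2 with slerp weights a = sin((1−f)δ)/sin δ ≈ 4.806, b = sin(fδ)/sin δ ≈ 4.806.
p = a·p₁ + b·p₂ ≈ (-0.713, -0.551, -0.435); φ = arcsin(p_z) ≈ -25.77°, λ = atan2(p_y, p_x) ≈ -142.30°.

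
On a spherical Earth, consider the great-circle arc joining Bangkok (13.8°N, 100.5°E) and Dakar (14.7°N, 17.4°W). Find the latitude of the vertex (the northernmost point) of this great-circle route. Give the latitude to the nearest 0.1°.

The great circle lies in the plane with unit normal n̂ = (p₁ × p₂)/|p₁ × p₂|.
Here n̂_z ≈ -0.897; the vertex latitude is φ_max = arccos|n̂_z| ≈ 26.2°.
Check via Clairaut: cos φ_max = |cos φ₁| · sin C = cos(13.8°)·sin(67.5°) ≈ 0.897, again giving ≈ 26.2°.

≈ 26.2°N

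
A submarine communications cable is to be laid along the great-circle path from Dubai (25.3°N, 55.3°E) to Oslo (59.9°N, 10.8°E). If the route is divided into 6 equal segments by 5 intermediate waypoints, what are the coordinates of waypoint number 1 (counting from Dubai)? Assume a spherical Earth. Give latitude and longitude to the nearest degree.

≈ 32°N, 51°E

Write both endpoints as unit vectors p₁, p₂ with components (cos φ cos λ, cos φ sin λ, sin φ).
The central angle between the endpoints is δ = arccos(p₁·p₂) ≈ 0.805 rad (46.1°).
Interpolate at f = 1/6 with slerp weights a = sin((1−f)δ)/sin δ ≈ 0.862, b = sin(fδ)/sin δ ≈ 0.186.
p = a·p₁ + b·p₂ ≈ (0.535, 0.658, 0.529); φ = arcsin(p_z) ≈ 31.94°, λ = atan2(p_y, p_x) ≈ 50.89°.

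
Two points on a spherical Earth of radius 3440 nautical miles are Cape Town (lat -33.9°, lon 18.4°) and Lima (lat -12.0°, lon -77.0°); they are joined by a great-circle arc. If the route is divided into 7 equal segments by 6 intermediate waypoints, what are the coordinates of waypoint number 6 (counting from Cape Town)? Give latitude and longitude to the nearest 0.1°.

From cos δ = sin φ₁ sin φ₂ + cos φ₁ cos φ₂ cos Δλ, the central angle is δ ≈ 1.531 rad (87.7°).
Interpolate at f = 6/7 with slerp weights a = sin((1−f)δ)/sin δ ≈ 0.217, b = sin(fδ)/sin δ ≈ 0.968.
p = a·p₁ + b·p₂ ≈ (0.384, -0.865, -0.322); φ = arcsin(p_z) ≈ -18.80°, λ = atan2(p_y, p_x) ≈ -66.07°.

≈ lat -18.8°, lon -66.1°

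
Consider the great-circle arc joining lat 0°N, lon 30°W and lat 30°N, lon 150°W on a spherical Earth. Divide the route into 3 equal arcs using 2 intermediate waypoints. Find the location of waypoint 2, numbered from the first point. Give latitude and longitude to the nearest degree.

The haversine formula gives a central angle δ ≈ 2.019 rad (115.7°) between the endpoints.
Interpolate at f = 2/3 with slerp weights a = sin((1−f)δ)/sin δ ≈ 0.691, b = sin(fδ)/sin δ ≈ 1.081.
p = a·p₁ + b·p₂ ≈ (-0.212, -0.814, 0.541); φ = arcsin(p_z) ≈ 32.73°, λ = atan2(p_y, p_x) ≈ -104.62°.

≈ lat 33°N, lon 105°W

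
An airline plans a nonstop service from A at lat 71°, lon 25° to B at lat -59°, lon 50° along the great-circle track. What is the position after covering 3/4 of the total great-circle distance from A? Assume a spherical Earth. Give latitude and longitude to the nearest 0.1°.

Convert each endpoint to a unit vector on the sphere (x = cos φ cos λ, y = cos φ sin λ, z = sin φ).
The central angle between the endpoints is δ = arccos(p₁·p₂) ≈ 2.290 rad (131.2°).
Interpolate at f = 3/4 with slerp weights a = sin((1−f)δ)/sin δ ≈ 0.720, b = sin(fδ)/sin δ ≈ 1.315.
p = a·p₁ + b·p₂ ≈ (0.648, 0.618, -0.446); φ = arcsin(p_z) ≈ -26.50°, λ = atan2(p_y, p_x) ≈ 43.65°.

≈ lat -26.5°, lon 43.6°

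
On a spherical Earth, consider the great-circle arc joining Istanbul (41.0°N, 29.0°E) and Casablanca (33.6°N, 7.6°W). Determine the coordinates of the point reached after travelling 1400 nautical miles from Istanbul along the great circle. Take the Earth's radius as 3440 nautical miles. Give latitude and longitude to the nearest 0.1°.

≈ (36.1°N, 0.3°W)

Convert each endpoint to a unit vector on the sphere (x = cos φ cos λ, y = cos φ sin λ, z = sin φ).
The central angle between the endpoints is δ = arccos(p₁·p₂) ≈ 0.520 rad (29.8°). The total great-circle distance is δ·R ≈ 0.520 × 3440 ≈ 1789 nmi, so the target fraction is f = 1400/1789 ≈ 0.782.
Interpolate at f ≈ 0.782 with slerp weights a = sin((1−f)δ)/sin δ ≈ 0.227, b = sin(fδ)/sin δ ≈ 0.796.
p = a·p₁ + b·p₂ ≈ (0.808, -0.005, 0.590); φ = arcsin(p_z) ≈ 36.14°, λ = atan2(p_y, p_x) ≈ -0.32°.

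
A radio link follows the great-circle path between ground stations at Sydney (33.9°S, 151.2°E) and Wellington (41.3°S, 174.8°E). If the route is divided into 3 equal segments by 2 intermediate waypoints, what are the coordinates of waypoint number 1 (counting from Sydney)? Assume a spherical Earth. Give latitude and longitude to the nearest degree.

≈ 37°S, 159°E

Convert each endpoint to a unit vector on the sphere (x = cos φ cos λ, y = cos φ sin λ, z = sin φ).
The central angle between the endpoints is δ = arccos(p₁·p₂) ≈ 0.350 rad (20.0°).
Interpolate at f = 1/3 with slerp weights a = sin((1−f)δ)/sin δ ≈ 0.674, b = sin(fδ)/sin δ ≈ 0.339.
p = a·p₁ + b·p₂ ≈ (-0.744, 0.293, -0.600); φ = arcsin(p_z) ≈ -36.88°, λ = atan2(p_y, p_x) ≈ 158.53°.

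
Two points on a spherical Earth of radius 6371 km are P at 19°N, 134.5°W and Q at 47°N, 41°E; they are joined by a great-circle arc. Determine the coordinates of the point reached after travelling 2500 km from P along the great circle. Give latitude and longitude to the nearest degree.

From cos δ = sin φ₁ sin φ₂ + cos φ₁ cos φ₂ cos Δλ, the central angle is δ ≈ 1.988 rad (113.9°). The total great-circle distance is δ·R ≈ 1.988 × 6371 ≈ 12662 km, so the target fraction is f = 2500/12662 ≈ 0.197.
Interpolate at f ≈ 0.197 with slerp weights a = sin((1−f)δ)/sin δ ≈ 1.093, b = sin(fδ)/sin δ ≈ 0.418.
p = a·p₁ + b·p₂ ≈ (-0.509, -0.550, 0.662); φ = arcsin(p_z) ≈ 41.44°, λ = atan2(p_y, p_x) ≈ -132.79°.

≈ 41°N, 133°W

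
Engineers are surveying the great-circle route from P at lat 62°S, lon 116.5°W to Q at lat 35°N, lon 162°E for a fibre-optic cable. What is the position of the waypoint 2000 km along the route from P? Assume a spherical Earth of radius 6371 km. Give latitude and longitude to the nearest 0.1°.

≈ lat 51.1°S, lon 143.0°W

Write both endpoints as unit vectors p₁, p₂ with components (cos φ cos λ, cos φ sin λ, sin φ).
The central angle between the endpoints is δ = arccos(p₁·p₂) ≈ 2.037 rad (116.7°). The total great-circle distance is δ·R ≈ 2.037 × 6371 ≈ 12978 km, so the target fraction is f = 2000/12978 ≈ 0.154.
Interpolate at f ≈ 0.154 with slerp weights a = sin((1−f)δ)/sin δ ≈ 1.107, b = sin(fδ)/sin δ ≈ 0.346.
p = a·p₁ + b·p₂ ≈ (-0.501, -0.377, -0.779); φ = arcsin(p_z) ≈ -51.15°, λ = atan2(p_y, p_x) ≈ -143.02°.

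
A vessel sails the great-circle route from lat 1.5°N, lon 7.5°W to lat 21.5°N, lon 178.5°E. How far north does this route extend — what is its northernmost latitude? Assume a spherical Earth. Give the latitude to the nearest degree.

The great circle lies in the plane with unit normal n̂ = (p₁ × p₂)/|p₁ × p₂|.
Here n̂_z ≈ -0.242; the vertex latitude is φ_max = arccos|n̂_z| ≈ 76.0°.

≈ 76°N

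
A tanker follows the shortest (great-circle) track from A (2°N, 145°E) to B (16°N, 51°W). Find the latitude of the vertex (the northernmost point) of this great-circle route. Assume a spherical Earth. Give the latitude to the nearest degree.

The great circle lies in the plane with unit normal n̂ = (p₁ × p₂)/|p₁ × p₂|.
Here n̂_z ≈ +0.652; the vertex latitude is φ_max = arccos|n̂_z| ≈ 49.3°.
Check via Clairaut: cos φ_max = |cos φ₁| · sin C = cos(2.0°)·sin(40.7°) ≈ 0.652, again giving ≈ 49.3°.

≈ 49°N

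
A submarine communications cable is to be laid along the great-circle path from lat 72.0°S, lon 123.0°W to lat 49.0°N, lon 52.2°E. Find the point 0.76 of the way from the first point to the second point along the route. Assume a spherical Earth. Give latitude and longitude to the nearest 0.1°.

Convert each endpoint to a unit vector on the sphere (x = cos φ cos λ, y = cos φ sin λ, z = sin φ).
The central angle between the endpoints is δ = arccos(p₁·p₂) ≈ 2.738 rad (156.9°).
Interpolate at f = 0.76 with slerp weights a = sin((1−f)δ)/sin δ ≈ 1.557, b = sin(fδ)/sin δ ≈ 2.224.
p = a·p₁ + b·p₂ ≈ (0.632, 0.749, 0.198); φ = arcsin(p_z) ≈ 11.40°, λ = atan2(p_y, p_x) ≈ 49.85°.

≈ lat 11.4°N, lon 49.8°E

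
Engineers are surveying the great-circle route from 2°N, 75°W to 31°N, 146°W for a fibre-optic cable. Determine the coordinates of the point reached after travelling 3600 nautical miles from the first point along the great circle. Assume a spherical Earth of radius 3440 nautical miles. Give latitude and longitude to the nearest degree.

≈ 28°N, 132°W

The haversine formula gives a central angle δ ≈ 1.269 rad (72.7°) between the endpoints. The total great-circle distance is δ·R ≈ 1.269 × 3440 ≈ 4367 nmi, so the target fraction is f = 3600/4367 ≈ 0.824.
Interpolate at f ≈ 0.824 with slerp weights a = sin((1−f)δ)/sin δ ≈ 0.231, b = sin(fδ)/sin δ ≈ 0.907.
p = a·p₁ + b·p₂ ≈ (-0.584, -0.658, 0.475); φ = arcsin(p_z) ≈ 28.36°, λ = atan2(p_y, p_x) ≈ -131.61°.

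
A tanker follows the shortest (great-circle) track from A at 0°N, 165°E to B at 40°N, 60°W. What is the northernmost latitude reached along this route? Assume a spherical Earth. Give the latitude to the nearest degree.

≈ 50°N

The great circle lies in the plane with unit normal n̂ = (p₁ × p₂)/|p₁ × p₂|.
Here n̂_z ≈ +0.644; the vertex latitude is φ_max = arccos|n̂_z| ≈ 49.9°.
Check via Clairaut: cos φ_max = |cos φ₁| · sin C = cos(0.0°)·sin(40.1°) ≈ 0.644, again giving ≈ 49.9°.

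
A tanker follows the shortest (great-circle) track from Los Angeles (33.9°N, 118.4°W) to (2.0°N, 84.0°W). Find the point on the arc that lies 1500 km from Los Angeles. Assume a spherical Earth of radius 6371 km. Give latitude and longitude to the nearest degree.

≈ (25°N, 107°W)

The haversine formula gives a central angle δ ≈ 0.790 rad (45.3°) between the endpoints. The total great-circle distance is δ·R ≈ 0.790 × 6371 ≈ 5033 km, so the target fraction is f = 1500/5033 ≈ 0.298.
Interpolate at f ≈ 0.298 with slerp weights a = sin((1−f)δ)/sin δ ≈ 0.741, b = sin(fδ)/sin δ ≈ 0.328.
p = a·p₁ + b·p₂ ≈ (-0.258, -0.868, 0.425); φ = arcsin(p_z) ≈ 25.14°, λ = atan2(p_y, p_x) ≈ -106.58°.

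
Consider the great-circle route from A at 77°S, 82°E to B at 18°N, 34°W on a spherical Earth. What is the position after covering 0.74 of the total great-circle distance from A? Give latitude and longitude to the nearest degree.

The haversine formula gives a central angle δ ≈ 1.977 rad (113.3°) between the endpoints.
Interpolate at f = 0.74 with slerp weights a = sin((1−f)δ)/sin δ ≈ 0.535, b = sin(fδ)/sin δ ≈ 1.082.
p = a·p₁ + b·p₂ ≈ (0.870, -0.456, -0.187); φ = arcsin(p_z) ≈ -10.78°, λ = atan2(p_y, p_x) ≈ -27.68°.

≈ 11°S, 28°W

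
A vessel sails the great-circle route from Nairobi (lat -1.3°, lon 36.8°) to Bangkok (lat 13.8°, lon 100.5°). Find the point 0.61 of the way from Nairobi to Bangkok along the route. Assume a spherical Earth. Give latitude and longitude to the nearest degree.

≈ lat 9°, lon 75°

Convert each endpoint to a unit vector on the sphere (x = cos φ cos λ, y = cos φ sin λ, z = sin φ).
The central angle between the endpoints is δ = arccos(p₁·p₂) ≈ 1.132 rad (64.9°).
Interpolate at f = 0.61 with slerp weights a = sin((1−f)δ)/sin δ ≈ 0.472, b = sin(fδ)/sin δ ≈ 0.704.
p = a·p₁ + b·p₂ ≈ (0.253, 0.955, 0.157); φ = arcsin(p_z) ≈ 9.04°, λ = atan2(p_y, p_x) ≈ 75.14°.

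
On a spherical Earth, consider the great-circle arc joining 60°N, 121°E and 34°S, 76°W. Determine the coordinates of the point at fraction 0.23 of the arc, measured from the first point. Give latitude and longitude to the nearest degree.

≈ 73°N, 146°W

From cos δ = sin φ₁ sin φ₂ + cos φ₁ cos φ₂ cos Δλ, the central angle is δ ≈ 2.648 rad (151.7°).
Interpolate at f = 0.23 with slerp weights a = sin((1−f)δ)/sin δ ≈ 1.884, b = sin(fδ)/sin δ ≈ 1.208.
p = a·p₁ + b·p₂ ≈ (-0.243, -0.164, 0.956); φ = arcsin(p_z) ≈ 72.95°, λ = atan2(p_y, p_x) ≈ -145.95°.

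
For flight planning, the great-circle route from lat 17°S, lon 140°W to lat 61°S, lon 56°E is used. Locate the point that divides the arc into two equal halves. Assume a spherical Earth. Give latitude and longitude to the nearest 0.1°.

The haversine formula gives a central angle δ ≈ 1.762 rad (100.9°) between the endpoints.
Interpolate at f = 1/2 with slerp weights a = sin((1−f)δ)/sin δ ≈ 0.786, b = sin(fδ)/sin δ ≈ 0.786.
p = a·p₁ + b·p₂ ≈ (-0.363, -0.167, -0.917); φ = arcsin(p_z) ≈ -66.47°, λ = atan2(p_y, p_x) ≈ -155.25°.

≈ lat 66.5°S, lon 155.2°W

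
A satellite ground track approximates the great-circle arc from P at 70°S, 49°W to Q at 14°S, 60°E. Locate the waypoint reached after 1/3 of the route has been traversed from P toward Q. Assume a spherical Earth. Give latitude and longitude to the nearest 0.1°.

≈ 63.2°S, 23.5°E

Write both endpoints as unit vectors p₁, p₂ with components (cos φ cos λ, cos φ sin λ, sin φ).
The central angle between the endpoints is δ = arccos(p₁·p₂) ≈ 1.451 rad (83.1°).
Interpolate at f = 1/3 with slerp weights a = sin((1−f)δ)/sin δ ≈ 0.829, b = sin(fδ)/sin δ ≈ 0.468.
p = a·p₁ + b·p₂ ≈ (0.413, 0.180, -0.893); φ = arcsin(p_z) ≈ -63.21°, λ = atan2(p_y, p_x) ≈ 23.48°.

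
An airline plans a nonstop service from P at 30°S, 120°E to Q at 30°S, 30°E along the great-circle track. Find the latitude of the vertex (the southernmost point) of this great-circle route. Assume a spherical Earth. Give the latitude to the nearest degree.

≈ 39°S

The great circle lies in the plane with unit normal n̂ = (p₁ × p₂)/|p₁ × p₂|.
Here n̂_z ≈ -0.775; the vertex latitude is φ_max = arccos|n̂_z| ≈ 39.2°.
Check via Clairaut: cos φ_max = |cos φ₁| · sin C = cos(30.0°)·sin(116.6°) ≈ 0.775, again giving ≈ 39.2°.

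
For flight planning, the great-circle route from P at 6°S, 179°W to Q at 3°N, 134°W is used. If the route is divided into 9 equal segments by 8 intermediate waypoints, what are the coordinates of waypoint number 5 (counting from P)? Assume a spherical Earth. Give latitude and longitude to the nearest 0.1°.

≈ 1.1°S, 154.0°W

Convert each endpoint to a unit vector on the sphere (x = cos φ cos λ, y = cos φ sin λ, z = sin φ).
The central angle between the endpoints is δ = arccos(p₁·p₂) ≈ 0.800 rad (45.8°).
Interpolate at f = 5/9 with slerp weights a = sin((1−f)δ)/sin δ ≈ 0.485, b = sin(fδ)/sin δ ≈ 0.599.
p = a·p₁ + b·p₂ ≈ (-0.898, -0.439, -0.019); φ = arcsin(p_z) ≈ -1.11°, λ = atan2(p_y, p_x) ≈ -153.96°.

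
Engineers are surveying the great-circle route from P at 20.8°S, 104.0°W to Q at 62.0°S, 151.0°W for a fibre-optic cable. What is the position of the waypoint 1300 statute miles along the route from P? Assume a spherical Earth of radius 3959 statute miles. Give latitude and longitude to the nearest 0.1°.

≈ 37.4°S, 114.2°W

Convert each endpoint to a unit vector on the sphere (x = cos φ cos λ, y = cos φ sin λ, z = sin φ).
The central angle between the endpoints is δ = arccos(p₁·p₂) ≈ 0.911 rad (52.2°). The total great-circle distance is δ·R ≈ 0.911 × 3959 ≈ 3607 mi, so the target fraction is f = 1300/3607 ≈ 0.360.
Interpolate at f ≈ 0.360 with slerp weights a = sin((1−f)δ)/sin δ ≈ 0.696, b = sin(fδ)/sin δ ≈ 0.408.
p = a·p₁ + b·p₂ ≈ (-0.325, -0.725, -0.608); φ = arcsin(p_z) ≈ -37.42°, λ = atan2(p_y, p_x) ≈ -114.16°.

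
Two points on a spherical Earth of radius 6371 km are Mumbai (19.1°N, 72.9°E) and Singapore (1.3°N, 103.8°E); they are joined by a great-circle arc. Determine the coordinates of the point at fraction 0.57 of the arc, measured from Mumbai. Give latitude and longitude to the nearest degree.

≈ (9°N, 91°E)

The haversine formula gives a central angle δ ≈ 0.613 rad (35.1°) between the endpoints.
Interpolate at f = 0.57 with slerp weights a = sin((1−f)δ)/sin δ ≈ 0.453, b = sin(fδ)/sin δ ≈ 0.595.
p = a·p₁ + b·p₂ ≈ (-0.016, 0.987, 0.162); φ = arcsin(p_z) ≈ 9.30°, λ = atan2(p_y, p_x) ≈ 90.93°.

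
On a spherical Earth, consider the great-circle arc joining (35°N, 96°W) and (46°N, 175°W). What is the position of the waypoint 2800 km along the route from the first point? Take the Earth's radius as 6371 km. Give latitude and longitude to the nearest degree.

Convert each endpoint to a unit vector on the sphere (x = cos φ cos λ, y = cos φ sin λ, z = sin φ).
The central angle between the endpoints is δ = arccos(p₁·p₂) ≈ 1.023 rad (58.6°). The total great-circle distance is δ·R ≈ 1.023 × 6371 ≈ 6515 km, so the target fraction is f = 2800/6515 ≈ 0.430.
Interpolate at f ≈ 0.430 with slerp weights a = sin((1−f)δ)/sin δ ≈ 0.645, b = sin(fδ)/sin δ ≈ 0.499.
p = a·p₁ + b·p₂ ≈ (-0.400, -0.556, 0.729); φ = arcsin(p_z) ≈ 46.77°, λ = atan2(p_y, p_x) ≈ -125.76°.

≈ (47°N, 126°W)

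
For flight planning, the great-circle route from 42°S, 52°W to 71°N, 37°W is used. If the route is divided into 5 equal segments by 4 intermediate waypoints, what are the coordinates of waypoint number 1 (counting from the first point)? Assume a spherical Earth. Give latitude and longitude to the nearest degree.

Convert each endpoint to a unit vector on the sphere (x = cos φ cos λ, y = cos φ sin λ, z = sin φ).
The central angle between the endpoints is δ = arccos(p₁·p₂) ≈ 1.981 rad (113.5°).
Interpolate at f = 1/5 with slerp weights a = sin((1−f)δ)/sin δ ≈ 1.090, b = sin(fδ)/sin δ ≈ 0.421.
p = a·p₁ + b·p₂ ≈ (0.608, -0.721, -0.332); φ = arcsin(p_z) ≈ -19.37°, λ = atan2(p_y, p_x) ≈ -49.85°.

≈ 19°S, 50°W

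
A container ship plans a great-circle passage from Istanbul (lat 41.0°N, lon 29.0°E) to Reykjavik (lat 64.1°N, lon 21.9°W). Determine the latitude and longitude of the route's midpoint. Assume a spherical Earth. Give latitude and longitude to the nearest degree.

≈ lat 55°N, lon 11°E

Convert each endpoint to a unit vector on the sphere (x = cos φ cos λ, y = cos φ sin λ, z = sin φ).
The central angle between the endpoints is δ = arccos(p₁·p₂) ≈ 0.647 rad (37.1°).
Interpolate at f = 1/2 with slerp weights a = sin((1−f)δ)/sin δ ≈ 0.527, b = sin(fδ)/sin δ ≈ 0.527.
p = a·p₁ + b·p₂ ≈ (0.562, 0.107, 0.820); φ = arcsin(p_z) ≈ 55.12°, λ = atan2(p_y, p_x) ≈ 10.79°.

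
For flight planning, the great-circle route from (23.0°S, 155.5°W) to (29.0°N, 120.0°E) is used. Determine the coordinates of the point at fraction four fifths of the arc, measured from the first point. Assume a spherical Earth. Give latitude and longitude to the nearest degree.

Convert each endpoint to a unit vector on the sphere (x = cos φ cos λ, y = cos φ sin λ, z = sin φ).
The central angle between the endpoints is δ = arccos(p₁·p₂) ≈ 1.683 rad (96.4°).
Interpolate at f = 4/5 with slerp weights a = sin((1−f)δ)/sin δ ≈ 0.332, b = sin(fδ)/sin δ ≈ 0.981.
p = a·p₁ + b·p₂ ≈ (-0.708, 0.616, 0.346); φ = arcsin(p_z) ≈ 20.23°, λ = atan2(p_y, p_x) ≈ 138.94°.

≈ (20°N, 139°E)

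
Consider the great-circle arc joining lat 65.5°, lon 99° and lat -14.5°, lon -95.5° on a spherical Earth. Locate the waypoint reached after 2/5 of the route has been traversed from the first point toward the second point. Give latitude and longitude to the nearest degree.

Convert each endpoint to a unit vector on the sphere (x = cos φ cos λ, y = cos φ sin λ, z = sin φ).
The central angle between the endpoints is δ = arccos(p₁·p₂) ≈ 2.235 rad (128.1°).
Interpolate at f = 2/5 with slerp weights a = sin((1−f)δ)/sin δ ≈ 1.237, b = sin(fδ)/sin δ ≈ 0.990.
p = a·p₁ + b·p₂ ≈ (-0.172, -0.448, 0.877); φ = arcsin(p_z) ≈ 61.34°, λ = atan2(p_y, p_x) ≈ -111.03°.

≈ lat 61°, lon -111°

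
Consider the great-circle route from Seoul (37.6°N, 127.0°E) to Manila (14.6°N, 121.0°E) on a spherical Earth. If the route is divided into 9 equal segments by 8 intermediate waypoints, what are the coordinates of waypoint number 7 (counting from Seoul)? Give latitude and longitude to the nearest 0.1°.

Write both endpoints as unit vectors p₁, p₂ with components (cos φ cos λ, cos φ sin λ, sin φ).
The central angle between the endpoints is δ = arccos(p₁·p₂) ≈ 0.412 rad (23.6°).
Interpolate at f = 7/9 with slerp weights a = sin((1−f)δ)/sin δ ≈ 0.228, b = sin(fδ)/sin δ ≈ 0.787.
p = a·p₁ + b·p₂ ≈ (-0.501, 0.797, 0.338); φ = arcsin(p_z) ≈ 19.73°, λ = atan2(p_y, p_x) ≈ 122.15°.

≈ 19.7°N, 122.2°E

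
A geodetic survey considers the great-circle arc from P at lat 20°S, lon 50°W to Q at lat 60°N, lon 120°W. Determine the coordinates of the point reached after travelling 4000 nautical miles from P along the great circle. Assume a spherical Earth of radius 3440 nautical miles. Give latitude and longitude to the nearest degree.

≈ lat 39°N, lon 84°W

Convert each endpoint to a unit vector on the sphere (x = cos φ cos λ, y = cos φ sin λ, z = sin φ).
The central angle between the endpoints is δ = arccos(p₁·p₂) ≈ 1.707 rad (97.8°). The total great-circle distance is δ·R ≈ 1.707 × 3440 ≈ 5871 nmi, so the target fraction is f = 4000/5871 ≈ 0.681.
Interpolate at f ≈ 0.681 with slerp weights a = sin((1−f)δ)/sin δ ≈ 0.522, b = sin(fδ)/sin δ ≈ 0.926.
p = a·p₁ + b·p₂ ≈ (0.084, -0.777, 0.624); φ = arcsin(p_z) ≈ 38.59°, λ = atan2(p_y, p_x) ≈ -83.84°.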